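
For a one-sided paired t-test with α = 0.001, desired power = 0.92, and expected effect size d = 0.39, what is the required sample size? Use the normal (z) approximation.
n = 133 pairs

Sample size formula (paired t-test, normal approximation):
n = ((z_α + z_β) / d)²

z_α = 3.090 (for α = 0.001, one-sided)
z_β = 1.405 (for power = 0.92)
d = 0.39

n = ((3.090 + 1.405) / 0.39)²
n = (11.526)²
n ≈ 132.85
Round up to the next whole number: n = 133 pairs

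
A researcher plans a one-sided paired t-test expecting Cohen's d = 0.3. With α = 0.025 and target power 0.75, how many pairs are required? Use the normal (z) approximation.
n = 78 pairs

Sample size formula (paired t-test, normal approximation):
n = ((z_α + z_β) / d)²

z_α = 1.960 (for α = 0.025, one-sided)
z_β = 0.674 (for power = 0.75)
d = 0.3

n = ((1.960 + 0.674) / 0.3)²
n = (8.780)²
n ≈ 77.09
Round up to the next whole number: n = 78 pairs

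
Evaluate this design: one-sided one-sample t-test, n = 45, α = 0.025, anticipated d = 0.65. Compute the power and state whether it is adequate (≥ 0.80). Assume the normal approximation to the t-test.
Power ≈ 0.99; the study is adequately powered (power ≥ 0.80)

Power calculation (one-sample t-test, normal approximation):
z_β = d · √n - z_α
z_β = 0.65 · √45 - 1.960
z_β = 0.65 · 6.708 - 1.960
z_β = 2.400

Power = Φ(z_β) = Φ(2.400) ≈ 0.992

Effect size d = 0.65 is medium by Cohen's convention (0.2/0.5/0.8).

Threshold: power ≥ 0.80 is conventionally adequate.
Power ≈ 0.99 → the study is adequately powered (power ≥ 0.80).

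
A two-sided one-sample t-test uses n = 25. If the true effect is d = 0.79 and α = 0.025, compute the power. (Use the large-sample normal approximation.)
Power ≈ 0.96

Power calculation (one-sample t-test, normal approximation):
z_β = d · √n - z_{α/2}
z_β = 0.79 · √25 - 2.241
z_β = 0.79 · 5.000 - 2.241
z_β = 1.709

Power = Φ(z_β) = Φ(1.709) ≈ 0.956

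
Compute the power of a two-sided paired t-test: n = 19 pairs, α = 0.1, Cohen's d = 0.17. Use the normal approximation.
Power ≈ 0.18

Power calculation (paired t-test, normal approximation):
z_β = d · √n - z_{α/2}
z_β = 0.17 · √19 - 1.645
z_β = 0.17 · 4.359 - 1.645
z_β = -0.904

Power = Φ(z_β) = Φ(-0.904) ≈ 0.183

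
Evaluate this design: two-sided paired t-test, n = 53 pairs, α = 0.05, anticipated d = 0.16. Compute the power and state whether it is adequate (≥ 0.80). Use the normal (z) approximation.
Power ≈ 0.21; the study is underpowered (power < 0.80)

Power calculation (paired t-test, normal approximation):
z_β = d · √n - z_{α/2}
z_β = 0.16 · √53 - 1.960
z_β = 0.16 · 7.280 - 1.960
z_β = -0.795

Power = Φ(z_β) = Φ(-0.795) ≈ 0.213

Effect size d = 0.16 is very small by Cohen's convention (0.2/0.5/0.8).

Threshold: power ≥ 0.80 is conventionally adequate.
Power ≈ 0.21 → the study is underpowered (power < 0.80).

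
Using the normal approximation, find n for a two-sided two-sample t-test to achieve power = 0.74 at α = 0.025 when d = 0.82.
n = 25 per group

Sample size formula (two-sample t-test, normal approximation):
n = 2 · ((z_{α/2} + z_β) / d)²

z_{α/2} = 2.241 (for α = 0.025, two-sided)
z_β = 0.643 (for power = 0.74)
d = 0.82

n = 2 · ((2.241 + 0.643) / 0.82)²
n = 2 · (3.517)²
n ≈ 24.74
Round up to the next whole number: n = 25 per group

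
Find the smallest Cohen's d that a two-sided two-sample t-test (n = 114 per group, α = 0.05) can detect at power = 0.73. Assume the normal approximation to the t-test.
d ≈ 0.34

Minimum detectable effect (two-sample t-test, normal approximation):
d = (z_{α/2} + z_β) / √(n/2)
d = (1.960 + 0.613) / √(114/2)
d = 2.573 / 7.550
d ≈ 0.34

By Cohen's convention (0.2 small / 0.5 medium / 0.8 large): small effect.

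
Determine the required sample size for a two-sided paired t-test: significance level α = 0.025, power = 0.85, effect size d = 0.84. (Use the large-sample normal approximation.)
n = 16 pairs

Sample size formula (paired t-test, normal approximation):
n = ((z_{α/2} + z_β) / d)²

z_{α/2} = 2.241 (for α = 0.025, two-sided)
z_β = 1.036 (for power = 0.85)
d = 0.84

n = ((2.241 + 1.036) / 0.84)²
n = (3.901)²
n ≈ 15.22
Round up to the next whole number: n = 16 pairs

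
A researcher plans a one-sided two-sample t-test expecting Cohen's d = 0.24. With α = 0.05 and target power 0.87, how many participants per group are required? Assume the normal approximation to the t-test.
n = 267 per group

Sample size formula (two-sample t-test, normal approximation):
n = 2 · ((z_α + z_β) / d)²

z_α = 1.645 (for α = 0.05, one-sided)
z_β = 1.126 (for power = 0.87)
d = 0.24

n = 2 · ((1.645 + 1.126) / 0.24)²
n = 2 · (11.546)²
n ≈ 266.62
Round up to the next whole number: n = 267 per group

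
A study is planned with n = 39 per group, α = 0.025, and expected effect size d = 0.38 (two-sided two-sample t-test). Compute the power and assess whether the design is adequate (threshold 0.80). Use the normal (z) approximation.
Power ≈ 0.29; the study is underpowered (power < 0.80)

Power calculation (two-sample t-test, normal approximation):
z_β = d · √(n/2) - z_{α/2}
z_β = 0.38 · √(39/2) - 2.241
z_β = 0.38 · 4.416 - 2.241
z_β = -0.563

Power = Φ(z_β) = Φ(-0.563) ≈ 0.287

Effect size d = 0.38 is small by Cohen's convention (0.2/0.5/0.8).

Threshold: power ≥ 0.80 is conventionally adequate.
Power ≈ 0.29 → the study is underpowered (power < 0.80).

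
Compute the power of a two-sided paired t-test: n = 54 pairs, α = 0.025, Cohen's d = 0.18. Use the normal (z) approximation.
Power ≈ 0.18

Power calculation (paired t-test, normal approximation):
z_β = d · √n - z_{α/2}
z_β = 0.18 · √54 - 2.241
z_β = 0.18 · 7.348 - 2.241
z_β = -0.919

Power = Φ(z_β) = Φ(-0.919) ≈ 0.179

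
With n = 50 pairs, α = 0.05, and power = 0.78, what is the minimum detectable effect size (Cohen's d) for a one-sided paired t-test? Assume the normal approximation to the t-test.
d ≈ 0.34

Minimum detectable effect (paired t-test, normal approximation):
d = (z_α + z_β) / √n
d = (1.645 + 0.772) / √50
d = 2.417 / 7.071
d ≈ 0.34

By Cohen's convention (0.2 small / 0.5 medium / 0.8 large): small effect.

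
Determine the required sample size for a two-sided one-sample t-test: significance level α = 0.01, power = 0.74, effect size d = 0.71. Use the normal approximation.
n = 21

Sample size formula (one-sample t-test, normal approximation):
n = ((z_{α/2} + z_β) / d)²

z_{α/2} = 2.576 (for α = 0.01, two-sided)
z_β = 0.643 (for power = 0.74)
d = 0.71

n = ((2.576 + 0.643) / 0.71)²
n = (4.534)²
n ≈ 20.56
Round up to the next whole number: n = 21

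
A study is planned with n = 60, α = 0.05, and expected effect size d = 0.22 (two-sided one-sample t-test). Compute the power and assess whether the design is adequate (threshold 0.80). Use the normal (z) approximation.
Power ≈ 0.40; the study is underpowered (power < 0.80)

Power calculation (one-sample t-test, normal approximation):
z_β = d · √n - z_{α/2}
z_β = 0.22 · √60 - 1.960
z_β = 0.22 · 7.746 - 1.960
z_β = -0.256

Power = Φ(z_β) = Φ(-0.256) ≈ 0.399

Effect size d = 0.22 is small by Cohen's convention (0.2/0.5/0.8).

Threshold: power ≥ 0.80 is conventionally adequate.
Power ≈ 0.40 → the study is underpowered (power < 0.80).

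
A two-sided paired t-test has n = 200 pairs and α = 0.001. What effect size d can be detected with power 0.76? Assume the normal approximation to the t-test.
d ≈ 0.28

Minimum detectable effect (paired t-test, normal approximation):
d = (z_{α/2} + z_β) / √n
d = (3.291 + 0.706) / √200
d = 3.997 / 14.142
d ≈ 0.28

By Cohen's convention (0.2 small / 0.5 medium / 0.8 large): small effect.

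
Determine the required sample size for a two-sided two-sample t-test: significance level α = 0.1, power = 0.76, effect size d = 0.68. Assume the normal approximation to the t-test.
n = 24 per group

Sample size formula (two-sample t-test, normal approximation):
n = 2 · ((z_{α/2} + z_β) / d)²

z_{α/2} = 1.645 (for α = 0.1, two-sided)
z_β = 0.706 (for power = 0.76)
d = 0.68

n = 2 · ((1.645 + 0.706) / 0.68)²
n = 2 · (3.457)²
n ≈ 23.90
Round up to the next whole number: n = 24 per group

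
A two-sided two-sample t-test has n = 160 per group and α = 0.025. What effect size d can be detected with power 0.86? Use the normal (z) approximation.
d ≈ 0.37

Minimum detectable effect (two-sample t-test, normal approximation):
d = (z_{α/2} + z_β) / √(n/2)
d = (2.241 + 1.080) / √(160/2)
d = 3.322 / 8.944
d ≈ 0.37

By Cohen's convention (0.2 small / 0.5 medium / 0.8 large): small effect.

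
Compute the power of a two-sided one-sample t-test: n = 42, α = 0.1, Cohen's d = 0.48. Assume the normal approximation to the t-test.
Power ≈ 0.93

Power calculation (one-sample t-test, normal approximation):
z_β = d · √n - z_{α/2}
z_β = 0.48 · √42 - 1.645
z_β = 0.48 · 6.481 - 1.645
z_β = 1.466

Power = Φ(z_β) = Φ(1.466) ≈ 0.929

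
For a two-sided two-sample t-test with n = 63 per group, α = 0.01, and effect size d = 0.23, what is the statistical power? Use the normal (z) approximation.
Power ≈ 0.10

Power calculation (two-sample t-test, normal approximation):
z_β = d · √(n/2) - z_{α/2}
z_β = 0.23 · √(63/2) - 2.576
z_β = 0.23 · 5.612 - 2.576
z_β = -1.285

Power = Φ(z_β) = Φ(-1.285) ≈ 0.099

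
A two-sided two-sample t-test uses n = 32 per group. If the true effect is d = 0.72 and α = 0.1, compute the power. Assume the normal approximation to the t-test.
Power ≈ 0.89

Power calculation (two-sample t-test, normal approximation):
z_β = d · √(n/2) - z_{α/2}
z_β = 0.72 · √(32/2) - 1.645
z_β = 0.72 · 4.000 - 1.645
z_β = 1.235

Power = Φ(z_β) = Φ(1.235) ≈ 0.892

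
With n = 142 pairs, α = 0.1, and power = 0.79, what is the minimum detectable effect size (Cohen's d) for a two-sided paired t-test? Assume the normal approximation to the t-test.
d ≈ 0.21

Minimum detectable effect (paired t-test, normal approximation):
d = (z_{α/2} + z_β) / √n
d = (1.645 + 0.806) / √142
d = 2.451 / 11.916
d ≈ 0.21

By Cohen's convention (0.2 small / 0.5 medium / 0.8 large): small effect.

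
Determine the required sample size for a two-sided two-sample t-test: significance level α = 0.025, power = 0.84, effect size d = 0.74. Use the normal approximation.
n = 39 per group

Sample size formula (two-sample t-test, normal approximation):
n = 2 · ((z_{α/2} + z_β) / d)²

z_{α/2} = 2.241 (for α = 0.025, two-sided)
z_β = 0.994 (for power = 0.84)
d = 0.74

n = 2 · ((2.241 + 0.994) / 0.74)²
n = 2 · (4.372)²
n ≈ 38.23
Round up to the next whole number: n = 39 per group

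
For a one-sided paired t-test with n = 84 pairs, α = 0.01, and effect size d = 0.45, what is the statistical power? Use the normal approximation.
Power ≈ 0.96

Power calculation (paired t-test, normal approximation):
z_β = d · √n - z_α
z_β = 0.45 · √84 - 2.326
z_β = 0.45 · 9.165 - 2.326
z_β = 1.798

Power = Φ(z_β) = Φ(1.798) ≈ 0.964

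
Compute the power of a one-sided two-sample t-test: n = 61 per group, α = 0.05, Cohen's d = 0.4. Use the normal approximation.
Power ≈ 0.71

Power calculation (two-sample t-test, normal approximation):
z_β = d · √(n/2) - z_α
z_β = 0.4 · √(61/2) - 1.645
z_β = 0.4 · 5.523 - 1.645
z_β = 0.564

Power = Φ(z_β) = Φ(0.564) ≈ 0.714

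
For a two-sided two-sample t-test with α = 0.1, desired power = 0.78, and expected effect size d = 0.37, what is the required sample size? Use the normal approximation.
n = 86 per group

Sample size formula (two-sample t-test, normal approximation):
n = 2 · ((z_{α/2} + z_β) / d)²

z_{α/2} = 1.645 (for α = 0.1, two-sided)
z_β = 0.772 (for power = 0.78)
d = 0.37

n = 2 · ((1.645 + 0.772) / 0.37)²
n = 2 · (6.532)²
n ≈ 85.33
Round up to the next whole number: n = 86 per group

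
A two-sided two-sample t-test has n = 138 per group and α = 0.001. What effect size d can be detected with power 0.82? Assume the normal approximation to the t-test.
d ≈ 0.51

Minimum detectable effect (two-sample t-test, normal approximation):
d = (z_{α/2} + z_β) / √(n/2)
d = (3.291 + 0.915) / √(138/2)
d = 4.206 / 8.307
d ≈ 0.51

By Cohen's convention (0.2 small / 0.5 medium / 0.8 large): medium effect.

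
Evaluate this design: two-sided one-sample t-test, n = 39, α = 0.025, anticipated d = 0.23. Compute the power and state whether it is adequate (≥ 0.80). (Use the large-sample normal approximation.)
Power ≈ 0.21; the study is underpowered (power < 0.80)

Power calculation (one-sample t-test, normal approximation):
z_β = d · √n - z_{α/2}
z_β = 0.23 · √39 - 2.241
z_β = 0.23 · 6.245 - 2.241
z_β = -0.805

Power = Φ(z_β) = Φ(-0.805) ≈ 0.210

Effect size d = 0.23 is small by Cohen's convention (0.2/0.5/0.8).

Threshold: power ≥ 0.80 is conventionally adequate.
Power ≈ 0.21 → the study is underpowered (power < 0.80).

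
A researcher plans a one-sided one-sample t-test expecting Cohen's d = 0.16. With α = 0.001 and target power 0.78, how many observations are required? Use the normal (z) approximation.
n = 583

Sample size formula (one-sample t-test, normal approximation):
n = ((z_α + z_β) / d)²

z_α = 3.090 (for α = 0.001, one-sided)
z_β = 0.772 (for power = 0.78)
d = 0.16

n = ((3.090 + 0.772) / 0.16)²
n = (24.138)²
n ≈ 582.64
Round up to the next whole number: n = 583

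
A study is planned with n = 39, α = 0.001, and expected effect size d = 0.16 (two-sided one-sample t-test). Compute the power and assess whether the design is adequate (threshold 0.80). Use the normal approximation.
Power ≈ 0.01; the study is underpowered (power < 0.80)

Power calculation (one-sample t-test, normal approximation):
z_β = d · √n - z_{α/2}
z_β = 0.16 · √39 - 3.291
z_β = 0.16 · 6.245 - 3.291
z_β = -2.291

Power = Φ(z_β) = Φ(-2.291) ≈ 0.011

Effect size d = 0.16 is very small by Cohen's convention (0.2/0.5/0.8).

Threshold: power ≥ 0.80 is conventionally adequate.
Power ≈ 0.01 → the study is underpowered (power < 0.80).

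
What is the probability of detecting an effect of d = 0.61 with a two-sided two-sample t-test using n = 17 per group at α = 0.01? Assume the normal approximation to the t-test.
Power ≈ 0.21

Power calculation (two-sample t-test, normal approximation):
z_β = d · √(n/2) - z_{α/2}
z_β = 0.61 · √(17/2) - 2.576
z_β = 0.61 · 2.915 - 2.576
z_β = -0.797

Power = Φ(z_β) = Φ(-0.797) ≈ 0.213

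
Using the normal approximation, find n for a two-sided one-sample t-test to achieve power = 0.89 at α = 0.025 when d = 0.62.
n = 32

Sample size formula (one-sample t-test, normal approximation):
n = ((z_{α/2} + z_β) / d)²

z_{α/2} = 2.241 (for α = 0.025, two-sided)
z_β = 1.227 (for power = 0.89)
d = 0.62

n = ((2.241 + 1.227) / 0.62)²
n = (5.594)²
n ≈ 31.29
Round up to the next whole number: n = 32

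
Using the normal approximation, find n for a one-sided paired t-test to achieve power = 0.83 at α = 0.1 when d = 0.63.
n = 13 pairs

Sample size formula (paired t-test, normal approximation):
n = ((z_α + z_β) / d)²

z_α = 1.282 (for α = 0.1, one-sided)
z_β = 0.954 (for power = 0.83)
d = 0.63

n = ((1.282 + 0.954) / 0.63)²
n = (3.549)²
n ≈ 12.60
Round up to the next whole number: n = 13 pairs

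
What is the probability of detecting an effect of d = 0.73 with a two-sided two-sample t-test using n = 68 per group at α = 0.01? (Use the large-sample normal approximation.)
Power ≈ 0.95

Power calculation (two-sample t-test, normal approximation):
z_β = d · √(n/2) - z_{α/2}
z_β = 0.73 · √(68/2) - 2.576
z_β = 0.73 · 5.831 - 2.576
z_β = 1.681

Power = Φ(z_β) = Φ(1.681) ≈ 0.954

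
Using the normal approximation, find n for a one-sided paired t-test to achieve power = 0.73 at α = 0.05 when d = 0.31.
n = 54 pairs

Sample size formula (paired t-test, normal approximation):
n = ((z_α + z_β) / d)²

z_α = 1.645 (for α = 0.05, one-sided)
z_β = 0.613 (for power = 0.73)
d = 0.31

n = ((1.645 + 0.613) / 0.31)²
n = (7.284)²
n ≈ 53.06
Round up to the next whole number: n = 54 pairs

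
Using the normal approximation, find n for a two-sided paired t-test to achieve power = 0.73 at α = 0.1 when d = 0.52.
n = 19 pairs

Sample size formula (paired t-test, normal approximation):
n = ((z_{α/2} + z_β) / d)²

z_{α/2} = 1.645 (for α = 0.1, two-sided)
z_β = 0.613 (for power = 0.73)
d = 0.52

n = ((1.645 + 0.613) / 0.52)²
n = (4.342)²
n ≈ 18.85
Round up to the next whole number: n = 19 pairs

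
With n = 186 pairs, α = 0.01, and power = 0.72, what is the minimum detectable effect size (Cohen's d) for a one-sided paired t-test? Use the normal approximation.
d ≈ 0.21

Minimum detectable effect (paired t-test, normal approximation):
d = (z_α + z_β) / √n
d = (2.326 + 0.583) / √186
d = 2.909 / 13.638
d ≈ 0.21

By Cohen's convention (0.2 small / 0.5 medium / 0.8 large): small effect.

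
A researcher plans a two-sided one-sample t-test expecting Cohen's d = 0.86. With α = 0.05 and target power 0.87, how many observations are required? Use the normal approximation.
n = 13

Sample size formula (one-sample t-test, normal approximation):
n = ((z_{α/2} + z_β) / d)²

z_{α/2} = 1.960 (for α = 0.05, two-sided)
z_β = 1.126 (for power = 0.87)
d = 0.86

n = ((1.960 + 1.126) / 0.86)²
n = (3.588)²
n ≈ 12.87
Round up to the next whole number: n = 13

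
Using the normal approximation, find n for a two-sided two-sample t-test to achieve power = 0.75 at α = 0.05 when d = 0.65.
n = 33 per group

Sample size formula (two-sample t-test, normal approximation):
n = 2 · ((z_{α/2} + z_β) / d)²

z_{α/2} = 1.960 (for α = 0.05, two-sided)
z_β = 0.674 (for power = 0.75)
d = 0.65

n = 2 · ((1.960 + 0.674) / 0.65)²
n = 2 · (4.052)²
n ≈ 32.84
Round up to the next whole number: n = 33 per group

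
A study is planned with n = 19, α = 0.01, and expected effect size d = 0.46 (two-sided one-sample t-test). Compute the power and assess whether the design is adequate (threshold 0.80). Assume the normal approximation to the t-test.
Power ≈ 0.28; the study is underpowered (power < 0.80)

Power calculation (one-sample t-test, normal approximation):
z_β = d · √n - z_{α/2}
z_β = 0.46 · √19 - 2.576
z_β = 0.46 · 4.359 - 2.576
z_β = -0.571

Power = Φ(z_β) = Φ(-0.571) ≈ 0.284

Effect size d = 0.46 is small by Cohen's convention (0.2/0.5/0.8).

Threshold: power ≥ 0.80 is conventionally adequate.
Power ≈ 0.28 → the study is underpowered (power < 0.80).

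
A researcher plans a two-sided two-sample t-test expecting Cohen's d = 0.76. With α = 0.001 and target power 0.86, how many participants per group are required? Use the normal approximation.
n = 67 per group

Sample size formula (two-sample t-test, normal approximation):
n = 2 · ((z_{α/2} + z_β) / d)²

z_{α/2} = 3.291 (for α = 0.001, two-sided)
z_β = 1.080 (for power = 0.86)
d = 0.76

n = 2 · ((3.291 + 1.080) / 0.76)²
n = 2 · (5.751)²
n ≈ 66.15
Round up to the next whole number: n = 67 per group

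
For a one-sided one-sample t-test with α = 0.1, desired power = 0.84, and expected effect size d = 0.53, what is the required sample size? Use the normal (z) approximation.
n = 19

Sample size formula (one-sample t-test, normal approximation):
n = ((z_α + z_β) / d)²

z_α = 1.282 (for α = 0.1, one-sided)
z_β = 0.994 (for power = 0.84)
d = 0.53

n = ((1.282 + 0.994) / 0.53)²
n = (4.294)²
n ≈ 18.44
Round up to the next whole number: n = 19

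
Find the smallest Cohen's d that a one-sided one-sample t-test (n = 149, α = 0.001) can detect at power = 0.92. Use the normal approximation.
d ≈ 0.37

Minimum detectable effect (one-sample t-test, normal approximation):
d = (z_α + z_β) / √n
d = (3.090 + 1.405) / √149
d = 4.495 / 12.207
d ≈ 0.37

By Cohen's convention (0.2 small / 0.5 medium / 0.8 large): small effect.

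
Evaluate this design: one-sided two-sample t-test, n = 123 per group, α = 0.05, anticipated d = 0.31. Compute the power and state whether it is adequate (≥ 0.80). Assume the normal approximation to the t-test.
Power ≈ 0.78; the study is underpowered (power < 0.80)

Power calculation (two-sample t-test, normal approximation):
z_β = d · √(n/2) - z_α
z_β = 0.31 · √(123/2) - 1.645
z_β = 0.31 · 7.842 - 1.645
z_β = 0.786

Power = Φ(z_β) = Φ(0.786) ≈ 0.784

Effect size d = 0.31 is small by Cohen's convention (0.2/0.5/0.8).

Threshold: power ≥ 0.80 is conventionally adequate.
Power ≈ 0.78 → the study is underpowered (power < 0.80).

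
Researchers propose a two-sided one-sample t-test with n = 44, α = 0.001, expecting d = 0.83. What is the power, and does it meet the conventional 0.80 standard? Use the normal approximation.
Power ≈ 0.99; the study is adequately powered (power ≥ 0.80)

Power calculation (one-sample t-test, normal approximation):
z_β = d · √n - z_{α/2}
z_β = 0.83 · √44 - 3.291
z_β = 0.83 · 6.633 - 3.291
z_β = 2.215

Power = Φ(z_β) = Φ(2.215) ≈ 0.987

Effect size d = 0.83 is large by Cohen's convention (0.2/0.5/0.8).

Threshold: power ≥ 0.80 is conventionally adequate.
Power ≈ 0.99 → the study is adequately powered (power ≥ 0.80).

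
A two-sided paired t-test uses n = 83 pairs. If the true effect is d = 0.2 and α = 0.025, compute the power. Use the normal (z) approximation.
Power ≈ 0.34

Power calculation (paired t-test, normal approximation):
z_β = d · √n - z_{α/2}
z_β = 0.2 · √83 - 2.241
z_β = 0.2 · 9.110 - 2.241
z_β = -0.419

Power = Φ(z_β) = Φ(-0.419) ≈ 0.337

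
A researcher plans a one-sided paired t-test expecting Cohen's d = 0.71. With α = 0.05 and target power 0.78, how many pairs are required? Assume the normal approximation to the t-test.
n = 12 pairs

Sample size formula (paired t-test, normal approximation):
n = ((z_α + z_β) / d)²

z_α = 1.645 (for α = 0.05, one-sided)
z_β = 0.772 (for power = 0.78)
d = 0.71

n = ((1.645 + 0.772) / 0.71)²
n = (3.404)²
n ≈ 11.59
Round up to the next whole number: n = 12 pairs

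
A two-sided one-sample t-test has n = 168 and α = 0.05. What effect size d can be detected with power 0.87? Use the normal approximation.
d ≈ 0.24

Minimum detectable effect (one-sample t-test, normal approximation):
d = (z_{α/2} + z_β) / √n
d = (1.960 + 1.126) / √168
d = 3.086 / 12.961
d ≈ 0.24

By Cohen's convention (0.2 small / 0.5 medium / 0.8 large): small effect.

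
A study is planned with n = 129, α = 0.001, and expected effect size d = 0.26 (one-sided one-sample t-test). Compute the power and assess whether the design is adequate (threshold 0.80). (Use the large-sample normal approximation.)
Power ≈ 0.45; the study is underpowered (power < 0.80)

Power calculation (one-sample t-test, normal approximation):
z_β = d · √n - z_α
z_β = 0.26 · √129 - 3.090
z_β = 0.26 · 11.358 - 3.090
z_β = -0.137

Power = Φ(z_β) = Φ(-0.137) ≈ 0.445

Effect size d = 0.26 is small by Cohen's convention (0.2/0.5/0.8).

Threshold: power ≥ 0.80 is conventionally adequate.
Power ≈ 0.45 → the study is underpowered (power < 0.80).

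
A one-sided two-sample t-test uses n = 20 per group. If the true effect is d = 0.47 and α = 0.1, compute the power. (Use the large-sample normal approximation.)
Power ≈ 0.58

Power calculation (two-sample t-test, normal approximation):
z_β = d · √(n/2) - z_α
z_β = 0.47 · √(20/2) - 1.282
z_β = 0.47 · 3.162 - 1.282
z_β = 0.205

Power = Φ(z_β) = Φ(0.205) ≈ 0.581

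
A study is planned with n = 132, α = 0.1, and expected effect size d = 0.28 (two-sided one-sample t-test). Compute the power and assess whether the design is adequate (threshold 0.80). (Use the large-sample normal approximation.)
Power ≈ 0.94; the study is adequately powered (power ≥ 0.80)

Power calculation (one-sample t-test, normal approximation):
z_β = d · √n - z_{α/2}
z_β = 0.28 · √132 - 1.645
z_β = 0.28 · 11.489 - 1.645
z_β = 1.572

Power = Φ(z_β) = Φ(1.572) ≈ 0.942

Effect size d = 0.28 is small by Cohen's convention (0.2/0.5/0.8).

Threshold: power ≥ 0.80 is conventionally adequate.
Power ≈ 0.94 → the study is adequately powered (power ≥ 0.80).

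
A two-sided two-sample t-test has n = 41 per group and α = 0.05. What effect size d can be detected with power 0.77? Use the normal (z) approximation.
d ≈ 0.60

Minimum detectable effect (two-sample t-test, normal approximation):
d = (z_{α/2} + z_β) / √(n/2)
d = (1.960 + 0.739) / √(41/2)
d = 2.699 / 4.528
d ≈ 0.60

By Cohen's convention (0.2 small / 0.5 medium / 0.8 large): medium effect.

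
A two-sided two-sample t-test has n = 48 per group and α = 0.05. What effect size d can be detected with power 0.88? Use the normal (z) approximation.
d ≈ 0.64

Minimum detectable effect (two-sample t-test, normal approximation):
d = (z_{α/2} + z_β) / √(n/2)
d = (1.960 + 1.175) / √(48/2)
d = 3.135 / 4.899
d ≈ 0.64

By Cohen's convention (0.2 small / 0.5 medium / 0.8 large): medium effect.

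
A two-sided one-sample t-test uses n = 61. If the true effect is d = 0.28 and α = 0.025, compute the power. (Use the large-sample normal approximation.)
Power ≈ 0.48

Power calculation (one-sample t-test, normal approximation):
z_β = d · √n - z_{α/2}
z_β = 0.28 · √61 - 2.241
z_β = 0.28 · 7.810 - 2.241
z_β = -0.055

Power = Φ(z_β) = Φ(-0.055) ≈ 0.478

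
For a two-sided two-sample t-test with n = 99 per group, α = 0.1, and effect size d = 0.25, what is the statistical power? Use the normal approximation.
Power ≈ 0.55

Power calculation (two-sample t-test, normal approximation):
z_β = d · √(n/2) - z_{α/2}
z_β = 0.25 · √(99/2) - 1.645
z_β = 0.25 · 7.036 - 1.645
z_β = 0.114

Power = Φ(z_β) = Φ(0.114) ≈ 0.545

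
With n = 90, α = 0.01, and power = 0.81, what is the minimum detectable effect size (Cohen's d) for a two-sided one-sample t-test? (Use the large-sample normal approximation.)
d ≈ 0.36

Minimum detectable effect (one-sample t-test, normal approximation):
d = (z_{α/2} + z_β) / √n
d = (2.576 + 0.878) / √90
d = 3.454 / 9.487
d ≈ 0.36

By Cohen's convention (0.2 small / 0.5 medium / 0.8 large): small effect.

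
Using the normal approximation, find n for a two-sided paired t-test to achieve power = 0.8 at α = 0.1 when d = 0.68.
n = 14 pairs

Sample size formula (paired t-test, normal approximation):
n = ((z_{α/2} + z_β) / d)²

z_{α/2} = 1.645 (for α = 0.1, two-sided)
z_β = 0.842 (for power = 0.8)
d = 0.68

n = ((1.645 + 0.842) / 0.68)²
n = (3.657)²
n ≈ 13.37
Round up to the next whole number: n = 14 pairs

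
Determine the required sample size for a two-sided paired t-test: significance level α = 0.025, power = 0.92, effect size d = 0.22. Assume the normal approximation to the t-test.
n = 275 pairs

Sample size formula (paired t-test, normal approximation):
n = ((z_{α/2} + z_β) / d)²

z_{α/2} = 2.241 (for α = 0.025, two-sided)
z_β = 1.405 (for power = 0.92)
d = 0.22

n = ((2.241 + 1.405) / 0.22)²
n = (16.573)²
n ≈ 274.66
Round up to the next whole number: n = 275 pairs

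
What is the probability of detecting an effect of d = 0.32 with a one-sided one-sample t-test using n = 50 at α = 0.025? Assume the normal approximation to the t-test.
Power ≈ 0.62

Power calculation (one-sample t-test, normal approximation):
z_β = d · √n - z_α
z_β = 0.32 · √50 - 1.960
z_β = 0.32 · 7.071 - 1.960
z_β = 0.303

Power = Φ(z_β) = Φ(0.303) ≈ 0.619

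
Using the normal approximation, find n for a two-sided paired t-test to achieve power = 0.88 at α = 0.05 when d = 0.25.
n = 158 pairs

Sample size formula (paired t-test, normal approximation):
n = ((z_{α/2} + z_β) / d)²

z_{α/2} = 1.960 (for α = 0.05, two-sided)
z_β = 1.175 (for power = 0.88)
d = 0.25

n = ((1.960 + 1.175) / 0.25)²
n = (12.540)²
n ≈ 157.25
Round up to the next whole number: n = 158 pairs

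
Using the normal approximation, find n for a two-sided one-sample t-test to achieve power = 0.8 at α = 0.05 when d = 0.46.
n = 38

Sample size formula (one-sample t-test, normal approximation):
n = ((z_{α/2} + z_β) / d)²

z_{α/2} = 1.960 (for α = 0.05, two-sided)
z_β = 0.842 (for power = 0.8)
d = 0.46

n = ((1.960 + 0.842) / 0.46)²
n = (6.091)²
n ≈ 37.10
Round up to the next whole number: n = 38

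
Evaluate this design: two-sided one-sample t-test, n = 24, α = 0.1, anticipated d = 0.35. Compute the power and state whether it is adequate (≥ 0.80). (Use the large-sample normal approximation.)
Power ≈ 0.53; the study is underpowered (power < 0.80)

Power calculation (one-sample t-test, normal approximation):
z_β = d · √n - z_{α/2}
z_β = 0.35 · √24 - 1.645
z_β = 0.35 · 4.899 - 1.645
z_β = 0.070

Power = Φ(z_β) = Φ(0.070) ≈ 0.528

Effect size d = 0.35 is small by Cohen's convention (0.2/0.5/0.8).

Threshold: power ≥ 0.80 is conventionally adequate.
Power ≈ 0.53 → the study is underpowered (power < 0.80).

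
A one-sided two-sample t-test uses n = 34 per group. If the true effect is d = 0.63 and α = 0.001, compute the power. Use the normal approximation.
Power ≈ 0.31

Power calculation (two-sample t-test, normal approximation):
z_β = d · √(n/2) - z_α
z_β = 0.63 · √(34/2) - 3.090
z_β = 0.63 · 4.123 - 3.090
z_β = -0.493

Power = Φ(z_β) = Φ(-0.493) ≈ 0.311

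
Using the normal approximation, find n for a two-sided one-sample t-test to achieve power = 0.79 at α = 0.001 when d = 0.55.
n = 56

Sample size formula (one-sample t-test, normal approximation):
n = ((z_{α/2} + z_β) / d)²

z_{α/2} = 3.291 (for α = 0.001, two-sided)
z_β = 0.806 (for power = 0.79)
d = 0.55

n = ((3.291 + 0.806) / 0.55)²
n = (7.449)²
n ≈ 55.49
Round up to the next whole number: n = 56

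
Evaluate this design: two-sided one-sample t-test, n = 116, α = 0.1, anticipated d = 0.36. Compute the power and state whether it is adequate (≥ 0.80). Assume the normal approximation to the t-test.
Power ≈ 0.99; the study is adequately powered (power ≥ 0.80)

Power calculation (one-sample t-test, normal approximation):
z_β = d · √n - z_{α/2}
z_β = 0.36 · √116 - 1.645
z_β = 0.36 · 10.770 - 1.645
z_β = 2.232

Power = Φ(z_β) = Φ(2.232) ≈ 0.987

Effect size d = 0.36 is small by Cohen's convention (0.2/0.5/0.8).

Threshold: power ≥ 0.80 is conventionally adequate.
Power ≈ 0.99 → the study is adequately powered (power ≥ 0.80).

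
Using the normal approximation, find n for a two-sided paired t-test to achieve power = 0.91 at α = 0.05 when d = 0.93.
n = 13 pairs

Sample size formula (paired t-test, normal approximation):
n = ((z_{α/2} + z_β) / d)²

z_{α/2} = 1.960 (for α = 0.05, two-sided)
z_β = 1.341 (for power = 0.91)
d = 0.93

n = ((1.960 + 1.341) / 0.93)²
n = (3.549)²
n ≈ 12.60
Round up to the next whole number: n = 13 pairs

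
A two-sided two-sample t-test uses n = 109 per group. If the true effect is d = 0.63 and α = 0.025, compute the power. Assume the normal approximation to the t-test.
Power ≈ 0.99

Power calculation (two-sample t-test, normal approximation):
z_β = d · √(n/2) - z_{α/2}
z_β = 0.63 · √(109/2) - 2.241
z_β = 0.63 · 7.382 - 2.241
z_β = 2.410

Power = Φ(z_β) = Φ(2.410) ≈ 0.992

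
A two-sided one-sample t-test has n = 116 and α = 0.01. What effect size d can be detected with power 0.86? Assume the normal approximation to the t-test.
d ≈ 0.34

Minimum detectable effect (one-sample t-test, normal approximation):
d = (z_{α/2} + z_β) / √n
d = (2.576 + 1.080) / √116
d = 3.656 / 10.770
d ≈ 0.34

By Cohen's convention (0.2 small / 0.5 medium / 0.8 large): small effect.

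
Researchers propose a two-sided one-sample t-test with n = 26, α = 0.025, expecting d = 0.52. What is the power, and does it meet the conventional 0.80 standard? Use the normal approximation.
Power ≈ 0.66; the study is underpowered (power < 0.80)

Power calculation (one-sample t-test, normal approximation):
z_β = d · √n - z_{α/2}
z_β = 0.52 · √26 - 2.241
z_β = 0.52 · 5.099 - 2.241
z_β = 0.410

Power = Φ(z_β) = Φ(0.410) ≈ 0.659

Effect size d = 0.52 is medium by Cohen's convention (0.2/0.5/0.8).

Threshold: power ≥ 0.80 is conventionally adequate.
Power ≈ 0.66 → the study is underpowered (power < 0.80).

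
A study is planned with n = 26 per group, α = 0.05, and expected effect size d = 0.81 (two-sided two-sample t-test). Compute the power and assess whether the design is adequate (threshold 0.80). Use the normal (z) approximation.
Power ≈ 0.83; the study is adequately powered (power ≥ 0.80)

Power calculation (two-sample t-test, normal approximation):
z_β = d · √(n/2) - z_{α/2}
z_β = 0.81 · √(26/2) - 1.960
z_β = 0.81 · 3.606 - 1.960
z_β = 0.961

Power = Φ(z_β) = Φ(0.961) ≈ 0.832

Effect size d = 0.81 is large by Cohen's convention (0.2/0.5/0.8).

Threshold: power ≥ 0.80 is conventionally adequate.
Power ≈ 0.83 → the study is adequately powered (power ≥ 0.80).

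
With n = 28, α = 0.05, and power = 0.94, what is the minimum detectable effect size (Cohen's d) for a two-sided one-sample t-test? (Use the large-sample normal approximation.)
d ≈ 0.66

Minimum detectable effect (one-sample t-test, normal approximation):
d = (z_{α/2} + z_β) / √n
d = (1.960 + 1.555) / √28
d = 3.515 / 5.292
d ≈ 0.66

By Cohen's convention (0.2 small / 0.5 medium / 0.8 large): medium effect.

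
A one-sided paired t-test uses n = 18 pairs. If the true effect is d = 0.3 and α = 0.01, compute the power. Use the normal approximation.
Power ≈ 0.15

Power calculation (paired t-test, normal approximation):
z_β = d · √n - z_α
z_β = 0.3 · √18 - 2.326
z_β = 0.3 · 4.243 - 2.326
z_β = -1.054

Power = Φ(z_β) = Φ(-1.054) ≈ 0.146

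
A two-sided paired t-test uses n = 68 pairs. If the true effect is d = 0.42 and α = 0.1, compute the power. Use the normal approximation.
Power ≈ 0.97

Power calculation (paired t-test, normal approximation):
z_β = d · √n - z_{α/2}
z_β = 0.42 · √68 - 1.645
z_β = 0.42 · 8.246 - 1.645
z_β = 1.819

Power = Φ(z_β) = Φ(1.819) ≈ 0.966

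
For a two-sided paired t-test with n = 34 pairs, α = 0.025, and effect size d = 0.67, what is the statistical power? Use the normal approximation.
Power ≈ 0.95

Power calculation (paired t-test, normal approximation):
z_β = d · √n - z_{α/2}
z_β = 0.67 · √34 - 2.241
z_β = 0.67 · 5.831 - 2.241
z_β = 1.665

Power = Φ(z_β) = Φ(1.665) ≈ 0.952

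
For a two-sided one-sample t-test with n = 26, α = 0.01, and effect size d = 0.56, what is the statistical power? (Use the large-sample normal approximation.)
Power ≈ 0.61

Power calculation (one-sample t-test, normal approximation):
z_β = d · √n - z_{α/2}
z_β = 0.56 · √26 - 2.576
z_β = 0.56 · 5.099 - 2.576
z_β = 0.280

Power = Φ(z_β) = Φ(0.280) ≈ 0.610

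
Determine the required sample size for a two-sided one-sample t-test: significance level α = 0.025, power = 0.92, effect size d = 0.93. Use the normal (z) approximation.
n = 16

Sample size formula (one-sample t-test, normal approximation):
n = ((z_{α/2} + z_β) / d)²

z_{α/2} = 2.241 (for α = 0.025, two-sided)
z_β = 1.405 (for power = 0.92)
d = 0.93

n = ((2.241 + 1.405) / 0.93)²
n = (3.920)²
n ≈ 15.37
Round up to the next whole number: n = 16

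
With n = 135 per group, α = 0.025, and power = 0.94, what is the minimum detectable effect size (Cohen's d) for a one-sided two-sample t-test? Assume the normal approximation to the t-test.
d ≈ 0.43

Minimum detectable effect (two-sample t-test, normal approximation):
d = (z_α + z_β) / √(n/2)
d = (1.960 + 1.555) / √(135/2)
d = 3.515 / 8.216
d ≈ 0.43

By Cohen's convention (0.2 small / 0.5 medium / 0.8 large): small effect.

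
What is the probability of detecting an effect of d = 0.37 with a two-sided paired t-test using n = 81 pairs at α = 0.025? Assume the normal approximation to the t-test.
Power ≈ 0.86

Power calculation (paired t-test, normal approximation):
z_β = d · √n - z_{α/2}
z_β = 0.37 · √81 - 2.241
z_β = 0.37 · 9.000 - 2.241
z_β = 1.089

Power = Φ(z_β) = Φ(1.089) ≈ 0.862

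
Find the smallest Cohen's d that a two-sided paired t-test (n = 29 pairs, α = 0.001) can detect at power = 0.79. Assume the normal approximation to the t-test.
d ≈ 0.76

Minimum detectable effect (paired t-test, normal approximation):
d = (z_{α/2} + z_β) / √n
d = (3.291 + 0.806) / √29
d = 4.097 / 5.385
d ≈ 0.76

By Cohen's convention (0.2 small / 0.5 medium / 0.8 large): medium effect.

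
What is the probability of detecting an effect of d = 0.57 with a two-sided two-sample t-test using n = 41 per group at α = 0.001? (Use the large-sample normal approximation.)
Power ≈ 0.24

Power calculation (two-sample t-test, normal approximation):
z_β = d · √(n/2) - z_{α/2}
z_β = 0.57 · √(41/2) - 3.291
z_β = 0.57 · 4.528 - 3.291
z_β = -0.710

Power = Φ(z_β) = Φ(-0.710) ≈ 0.239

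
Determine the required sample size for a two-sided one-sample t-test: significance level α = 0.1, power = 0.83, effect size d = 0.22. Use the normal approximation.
n = 140

Sample size formula (one-sample t-test, normal approximation):
n = ((z_{α/2} + z_β) / d)²

z_{α/2} = 1.645 (for α = 0.1, two-sided)
z_β = 0.954 (for power = 0.83)
d = 0.22

n = ((1.645 + 0.954) / 0.22)²
n = (11.814)²
n ≈ 139.57
Round up to the next whole number: n = 140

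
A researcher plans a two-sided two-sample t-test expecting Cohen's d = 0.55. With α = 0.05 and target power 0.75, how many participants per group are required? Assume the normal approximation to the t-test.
n = 46 per group

Sample size formula (two-sample t-test, normal approximation):
n = 2 · ((z_{α/2} + z_β) / d)²

z_{α/2} = 1.960 (for α = 0.05, two-sided)
z_β = 0.674 (for power = 0.75)
d = 0.55

n = 2 · ((1.960 + 0.674) / 0.55)²
n = 2 · (4.789)²
n ≈ 45.87
Round up to the next whole number: n = 46 per group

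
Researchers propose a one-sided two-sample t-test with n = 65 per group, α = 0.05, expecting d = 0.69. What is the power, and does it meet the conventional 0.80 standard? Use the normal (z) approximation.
Power ≈ 0.99; the study is adequately powered (power ≥ 0.80)

Power calculation (two-sample t-test, normal approximation):
z_β = d · √(n/2) - z_α
z_β = 0.69 · √(65/2) - 1.645
z_β = 0.69 · 5.701 - 1.645
z_β = 2.289

Power = Φ(z_β) = Φ(2.289) ≈ 0.989

Effect size d = 0.69 is medium by Cohen's convention (0.2/0.5/0.8).

Threshold: power ≥ 0.80 is conventionally adequate.
Power ≈ 0.99 → the study is adequately powered (power ≥ 0.80).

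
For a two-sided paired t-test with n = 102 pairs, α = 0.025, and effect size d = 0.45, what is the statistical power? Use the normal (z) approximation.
Power ≈ 0.99

Power calculation (paired t-test, normal approximation):
z_β = d · √n - z_{α/2}
z_β = 0.45 · √102 - 2.241
z_β = 0.45 · 10.100 - 2.241
z_β = 2.303

Power = Φ(z_β) = Φ(2.303) ≈ 0.989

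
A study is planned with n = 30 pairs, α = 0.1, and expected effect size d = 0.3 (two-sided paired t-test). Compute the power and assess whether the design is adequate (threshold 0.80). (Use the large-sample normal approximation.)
Power ≈ 0.50; the study is underpowered (power < 0.80)

Power calculation (paired t-test, normal approximation):
z_β = d · √n - z_{α/2}
z_β = 0.3 · √30 - 1.645
z_β = 0.3 · 5.477 - 1.645
z_β = -0.002

Power = Φ(z_β) = Φ(-0.002) ≈ 0.499

Effect size d = 0.3 is small by Cohen's convention (0.2/0.5/0.8).

Threshold: power ≥ 0.80 is conventionally adequate.
Power ≈ 0.50 → the study is underpowered (power < 0.80).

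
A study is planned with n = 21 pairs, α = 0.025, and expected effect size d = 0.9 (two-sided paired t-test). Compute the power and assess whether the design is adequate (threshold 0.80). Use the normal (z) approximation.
Power ≈ 0.97; the study is adequately powered (power ≥ 0.80)

Power calculation (paired t-test, normal approximation):
z_β = d · √n - z_{α/2}
z_β = 0.9 · √21 - 2.241
z_β = 0.9 · 4.583 - 2.241
z_β = 1.883

Power = Φ(z_β) = Φ(1.883) ≈ 0.970

Effect size d = 0.9 is large by Cohen's convention (0.2/0.5/0.8).

Threshold: power ≥ 0.80 is conventionally adequate.
Power ≈ 0.97 → the study is adequately powered (power ≥ 0.80).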